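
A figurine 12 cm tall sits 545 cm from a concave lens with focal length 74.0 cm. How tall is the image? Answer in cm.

1.43 cm

For a concave lens, f = -74.0 cm.
1/d_i = 1/f − 1/d_o = 1/(-74.00) − 1/(545) = -0.01535, so d_i = -65.15 cm.
m = −d_i/d_o = +0.1195.
|h_i| = |m|·h_o = 0.1195 × 12 = 1.43 cm. The image is virtual, upright and reduced, on the same side as the object.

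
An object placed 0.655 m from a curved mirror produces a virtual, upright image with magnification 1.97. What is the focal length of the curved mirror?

m = −d_i/d_o ⇒ d_i = −m·d_o = −(+1.97)·(0.655) = -1.290 m.
1/f = 1/d_o + 1/d_i = 1/(0.655) + 1/(-1.290) = 0.7515, so f = 1.33 m.
Since f is positive, the curved mirror is concave.

f = 1.33 m (concave)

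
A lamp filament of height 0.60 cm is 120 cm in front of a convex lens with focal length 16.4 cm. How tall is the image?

0.0950 cm

1/d_i = 1/f − 1/d_o = 1/(16.40) − 1/(120) = 0.05264, so d_i = 19.00 cm.
m = −d_i/d_o = -0.1583.
|h_i| = |m|·h_o = 0.1583 × 0.60 = 0.0950 cm. The image is real, inverted and reduced, on the far side of the lens.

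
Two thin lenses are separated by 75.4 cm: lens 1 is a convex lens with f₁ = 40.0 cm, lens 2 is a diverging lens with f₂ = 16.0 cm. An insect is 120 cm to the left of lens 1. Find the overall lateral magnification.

Lens 1: 1/d_i1 = 1/(40.0) − 1/(120) = 0.01667, so d_i1 = 60.00 cm; m₁ = −d_i1/d_o1 = -0.5000.
d_o2 = 75.4 − (60.00) = 15.40 cm.
f₂ = −16.0 cm (diverging).
Lens 2: 1/d_i2 = 1/(-16.0) − 1/(15.40) = -0.1274, so d_i2 = -7.847 cm; m₂ = −d_i2/d_o2 = +0.5096.
m = m₁·m₂ = (-0.5000)(+0.5096) = -0.255.

m = -0.255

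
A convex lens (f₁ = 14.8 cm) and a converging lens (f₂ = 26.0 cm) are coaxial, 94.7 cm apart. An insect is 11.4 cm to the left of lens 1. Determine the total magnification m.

m = -0.957

Lens 1: 1/d_i1 = 1/(14.8) − 1/(11.4) = -0.02015, so d_i1 = -49.62 cm; m₁ = −d_i1/d_o1 = +4.353.
d_o2 = 94.7 − (-49.62) = 144.3 cm.
Lens 2: 1/d_i2 = 1/(26.0) − 1/(144.3) = 0.03153, so d_i2 = 31.71 cm; m₂ = −d_i2/d_o2 = -0.2198.
m = m₁·m₂ = (+4.353)(-0.2198) = -0.957.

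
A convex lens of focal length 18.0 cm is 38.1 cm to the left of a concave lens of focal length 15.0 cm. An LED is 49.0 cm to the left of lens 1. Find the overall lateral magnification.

Lens 1: 1/d_i1 = 1/(18.0) − 1/(49.0) = 0.03515, so d_i1 = 28.45 cm; m₁ = −d_i1/d_o1 = -0.5806.
d_o2 = 38.1 − (28.45) = 9.650 cm.
f₂ = −15.0 cm (diverging).
Lens 2: 1/d_i2 = 1/(-15.0) − 1/(9.650) = -0.1703, so d_i2 = -5.872 cm; m₂ = −d_i2/d_o2 = +0.6085.
m = m₁·m₂ = (-0.5806)(+0.6085) = -0.353.

m = -0.353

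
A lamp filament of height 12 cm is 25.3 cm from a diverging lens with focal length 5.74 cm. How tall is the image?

For a diverging lens, f = -5.74 cm.
1/d_i = 1/f − 1/d_o = 1/(-5.740) − 1/(25.3) = -0.2137, so d_i = -4.679 cm.
m = −d_i/d_o = +0.1849.
|h_i| = |m|·h_o = 0.1849 × 12 = 2.22 cm. The image is virtual, upright and reduced, on the same side as the object.

2.22 cm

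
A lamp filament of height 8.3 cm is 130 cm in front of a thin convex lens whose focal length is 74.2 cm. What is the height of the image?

1/d_i = 1/f − 1/d_o = 1/(74.20) − 1/(130) = 0.005785, so d_i = 172.9 cm.
m = −d_i/d_o = -1.330.
|h_i| = |m|·h_o = 1.330 × 8.3 = 11.0 cm. The image is real, inverted and enlarged, on the far side of the lens.

11.0 cm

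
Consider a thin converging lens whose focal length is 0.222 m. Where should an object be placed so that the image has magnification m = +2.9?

0.145 m

m = −d_i/d_o ⇒ d_i = −m·d_o.
1/f = 1/d_o + 1/d_i = 1/d_o − 1/(m·d_o) = (1 − 1/m)/d_o, so d_o = f(1 − 1/m) = (0.2220)(1 − 1/(+2.9)) = 0.145 m.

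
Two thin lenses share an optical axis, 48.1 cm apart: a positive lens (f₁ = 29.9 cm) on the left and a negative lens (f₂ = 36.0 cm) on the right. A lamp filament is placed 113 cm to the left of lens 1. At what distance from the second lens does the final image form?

6.17 cm

Lens 1: 1/d_i1 = 1/f₁ − 1/d_o1 = 1/(29.9) − 1/(113) = 0.02460, so d_i1 = 40.66 cm.
The intermediate image is 40.66 cm to the right of lens 1, which is 48.1 − (40.66) = 7.440 cm to the left of lens 2, so d_o2 = +7.440 cm.
Lens 2 is diverging, so f₂ = −36.0 cm.
Lens 2: 1/d_i2 = 1/f₂ − 1/d_o2 = 1/(-36.0) − 1/(7.440) = -0.1622, so d_i2 = -6.17 cm.
The final image is virtual, 6.17 cm to the left of lens 2 (overall magnification ≈ -0.30).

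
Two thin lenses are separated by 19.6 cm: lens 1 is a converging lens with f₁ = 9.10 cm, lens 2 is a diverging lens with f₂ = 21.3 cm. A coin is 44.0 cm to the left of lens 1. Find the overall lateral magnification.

Lens 1: 1/d_i1 = 1/(9.10) − 1/(44.0) = 0.08716, so d_i1 = 11.47 cm; m₁ = −d_i1/d_o1 = -0.2607.
d_o2 = 19.6 − (11.47) = 8.130 cm.
f₂ = −21.3 cm (diverging).
Lens 2: 1/d_i2 = 1/(-21.3) − 1/(8.130) = -0.1699, so d_i2 = -5.884 cm; m₂ = −d_i2/d_o2 = +0.7238.
m = m₁·m₂ = (-0.2607)(+0.7238) = -0.189.

m = -0.189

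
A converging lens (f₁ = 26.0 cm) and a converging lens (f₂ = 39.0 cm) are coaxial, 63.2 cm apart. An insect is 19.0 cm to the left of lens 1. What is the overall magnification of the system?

Lens 1: 1/d_i1 = 1/(26.0) − 1/(19.0) = -0.01417, so d_i1 = -70.57 cm; m₁ = −d_i1/d_o1 = +3.714.
d_o2 = 63.2 − (-70.57) = 133.8 cm.
Lens 2: 1/d_i2 = 1/(39.0) − 1/(133.8) = 0.01817, so d_i2 = 55.04 cm; m₂ = −d_i2/d_o2 = -0.4114.
m = m₁·m₂ = (+3.714)(-0.4114) = -1.53.

m = -1.53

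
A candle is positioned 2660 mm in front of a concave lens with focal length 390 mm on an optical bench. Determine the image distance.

340 mm

For a concave lens, f = -390 mm.
Thin-lens equation: 1/q = 1/f − 1/p = 1/(-390.0) − 1/(2660) = -0.002564 − 0.0003759 = -0.002940, so q = -340 mm.
The image is virtual, upright and reduced, on the same side as the object.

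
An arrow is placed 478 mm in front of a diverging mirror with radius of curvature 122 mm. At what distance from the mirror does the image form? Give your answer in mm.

f = R/2 = 122/2 = 61.00 mm; for a diverging mirror, f = -61.00 mm.
Mirror equation: 1/d_i = 1/f − 1/d_o = 1/(-61.00) − 1/(478) = -0.01639 − 0.002092 = -0.01849, so d_i = -54.1 mm.
The image is virtual, upright and reduced, behind the mirror.

54.1 mm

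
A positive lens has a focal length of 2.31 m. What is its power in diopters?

P = +0.433 D

P = 1/f = 1/(2.31 m) = +0.433 D.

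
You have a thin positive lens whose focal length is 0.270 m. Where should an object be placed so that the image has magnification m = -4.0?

m = −d_i/d_o ⇒ d_i = −m·d_o.
1/f = 1/d_o + 1/d_i = 1/d_o − 1/(m·d_o) = (1 − 1/m)/d_o, so d_o = f(1 − 1/m) = (0.2700)(1 − 1/(-4.0)) = 0.338 m.

0.338 m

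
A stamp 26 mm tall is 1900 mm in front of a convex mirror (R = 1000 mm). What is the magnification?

f = R/2 = 1000/2 = 500.0 mm; for a convex mirror, f = -500.0 mm.
1/d_i = 1/f − 1/d_o = 1/(-500.0) − 1/(1900) = -0.002526, so d_i = -395.8 mm.
m = −d_i/d_o = −(-395.8)/(1900) = +0.208.
The image is virtual, upright and reduced, behind the mirror.

m = +0.208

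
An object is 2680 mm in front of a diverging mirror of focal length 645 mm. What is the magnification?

For a diverging mirror, f = -645 mm.
1/d_i = 1/f − 1/d_o = 1/(-645.0) − 1/(2680) = -0.001924, so d_i = -519.9 mm.
m = −d_i/d_o = −(-519.9)/(2680) = +0.194.
The image is virtual, upright and reduced, behind the mirror.

m = +0.194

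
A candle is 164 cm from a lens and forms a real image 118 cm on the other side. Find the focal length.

Real image ⇒ d_i = +118 cm.
1/f = 1/d_o + 1/d_i = 1/(164) + 1/(118) = 0.01457, so f = 68.6 cm.
Since f is positive, the lens is converging.

f = 68.6 cm (converging)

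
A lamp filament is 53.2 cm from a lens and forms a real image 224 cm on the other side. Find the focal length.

Real image ⇒ d_i = +224 cm.
1/f = 1/d_o + 1/d_i = 1/(53.2) + 1/(224) = 0.02326, so f = 43.0 cm.
Since f is positive, the lens is converging.

f = 43.0 cm (converging)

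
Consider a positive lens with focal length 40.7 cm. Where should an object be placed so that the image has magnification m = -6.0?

47.5 cm

m = −d_i/d_o ⇒ d_i = −m·d_o.
1/f = 1/d_o + 1/d_i = 1/d_o − 1/(m·d_o) = (1 − 1/m)/d_o, so d_o = f(1 − 1/m) = (40.70)(1 − 1/(-6.0)) = 47.5 cm.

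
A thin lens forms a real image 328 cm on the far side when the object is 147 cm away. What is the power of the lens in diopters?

P = +0.985 D

d_i = +328 cm.
1/f = 1/d_o + 1/d_i = 1/(147) + 1/(328) = 0.009852 cm⁻¹.
f = 101.5 cm = 1.015 m, so P = 1/f = +0.985 D.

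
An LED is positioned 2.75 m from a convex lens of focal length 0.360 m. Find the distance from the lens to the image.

Thin-lens equation: 1/q = 1/f − 1/p = 1/(0.3600) − 1/(2.75) = 2.778 − 0.3636 = 2.414, so q = 0.414 m.
The image is real, inverted and reduced, on the far side of the lens.

0.414 m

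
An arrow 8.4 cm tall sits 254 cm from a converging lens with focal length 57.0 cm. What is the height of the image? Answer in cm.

1/d_i = 1/f − 1/d_o = 1/(57.00) − 1/(254) = 0.01361, so d_i = 73.49 cm.
m = −d_i/d_o = -0.2893.
|h_i| = |m|·h_o = 0.2893 × 8.4 = 2.43 cm. The image is real, inverted and reduced, on the far side of the lens.

2.43 cm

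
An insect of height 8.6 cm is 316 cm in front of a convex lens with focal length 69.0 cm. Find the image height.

1/d_i = 1/f − 1/d_o = 1/(69.00) − 1/(316) = 0.01133, so d_i = 88.28 cm.
m = −d_i/d_o = -0.2794.
|h_i| = |m|·h_o = 0.2794 × 8.6 = 2.40 cm. The image is real, inverted and reduced, on the far side of the lens.

2.40 cm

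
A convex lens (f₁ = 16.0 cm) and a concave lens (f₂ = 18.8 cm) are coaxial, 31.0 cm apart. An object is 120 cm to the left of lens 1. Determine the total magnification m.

Lens 1: 1/d_i1 = 1/(16.0) − 1/(120) = 0.05417, so d_i1 = 18.46 cm; m₁ = −d_i1/d_o1 = -0.1538.
d_o2 = 31.0 − (18.46) = 12.54 cm.
f₂ = −18.8 cm (diverging).
Lens 2: 1/d_i2 = 1/(-18.8) − 1/(12.54) = -0.1329, so d_i2 = -7.522 cm; m₂ = −d_i2/d_o2 = +0.5999.
m = m₁·m₂ = (-0.1538)(+0.5999) = -0.0923.

m = -0.0923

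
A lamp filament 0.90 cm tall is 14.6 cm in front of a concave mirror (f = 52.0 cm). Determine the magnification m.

m = +1.39

1/d_i = 1/f − 1/d_o = 1/(52.00) − 1/(14.6) = -0.04926, so d_i = -20.30 cm.
m = −d_i/d_o = −(-20.30)/(14.6) = +1.39.
The image is virtual, upright and enlarged, behind the mirror.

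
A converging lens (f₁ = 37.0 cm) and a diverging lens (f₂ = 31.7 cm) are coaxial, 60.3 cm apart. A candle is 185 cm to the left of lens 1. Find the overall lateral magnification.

m = -0.173

Lens 1: 1/d_i1 = 1/(37.0) − 1/(185) = 0.02162, so d_i1 = 46.25 cm; m₁ = −d_i1/d_o1 = -0.2500.
d_o2 = 60.3 − (46.25) = 14.05 cm.
f₂ = −31.7 cm (diverging).
Lens 2: 1/d_i2 = 1/(-31.7) − 1/(14.05) = -0.1027, so d_i2 = -9.735 cm; m₂ = −d_i2/d_o2 = +0.6929.
m = m₁·m₂ = (-0.2500)(+0.6929) = -0.173.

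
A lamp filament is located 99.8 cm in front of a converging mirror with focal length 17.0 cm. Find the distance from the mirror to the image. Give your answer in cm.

Mirror equation: 1/v = 1/f − 1/u = 1/(17.00) − 1/(99.8) = 0.05882 − 0.01002 = 0.04880, so v = 20.5 cm.
The image is real, inverted and reduced, in front of the mirror.

20.5 cm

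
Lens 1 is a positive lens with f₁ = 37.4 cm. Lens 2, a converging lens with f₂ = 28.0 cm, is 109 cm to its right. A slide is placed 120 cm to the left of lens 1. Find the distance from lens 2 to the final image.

Lens 1: 1/d_i1 = 1/f₁ − 1/d_o1 = 1/(37.4) − 1/(120) = 0.01840, so d_i1 = 54.33 cm.
The intermediate image is 54.33 cm to the right of lens 1, which is 109 − (54.33) = 54.67 cm to the left of lens 2, so d_o2 = +54.67 cm.
Lens 2: 1/d_i2 = 1/f₂ − 1/d_o2 = 1/(28.0) − 1/(54.67) = 0.01742, so d_i2 = 57.4 cm.
The final image is real, 57.4 cm to the right of lens 2 (overall magnification ≈ 0.48).

57.4 cm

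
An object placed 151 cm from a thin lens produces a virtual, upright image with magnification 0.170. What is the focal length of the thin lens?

m = −d_i/d_o ⇒ d_i = −m·d_o = −(+0.170)·(151) = -25.67 cm.
1/f = 1/d_o + 1/d_i = 1/(151) + 1/(-25.67) = -0.03233, so f = -30.9 cm.
Since f is negative, the thin lens is diverging.

f = -30.9 cm (diverging)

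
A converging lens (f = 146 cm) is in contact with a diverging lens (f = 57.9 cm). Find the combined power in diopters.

P = -1.04 D

P₁ = 1/f₁ = 1/(1.46 m) = +0.6849 D; P₂ = 1/f₂ = 1/(-0.579 m) = -1.727 D.
For thin lenses in contact, P = P₁ + P₂ = (+0.6849) + (-1.727) = -1.04 D.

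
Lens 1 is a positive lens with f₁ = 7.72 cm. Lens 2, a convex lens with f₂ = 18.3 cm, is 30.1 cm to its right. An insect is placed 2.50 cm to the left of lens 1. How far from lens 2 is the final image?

Lens 1: 1/d_i1 = 1/f₁ − 1/d_o1 = 1/(7.72) − 1/(2.50) = -0.2705, so d_i1 = -3.697 cm.
The intermediate image is 3.697 cm to the left of lens 1 (virtual), which is 30.1 − (-3.697) = 33.80 cm to the left of lens 2, so d_o2 = +33.80 cm.
Lens 2: 1/d_i2 = 1/f₂ − 1/d_o2 = 1/(18.3) − 1/(33.80) = 0.02506, so d_i2 = 39.9 cm.
The final image is real, 39.9 cm to the right of lens 2 (overall magnification ≈ -1.7).

39.9 cm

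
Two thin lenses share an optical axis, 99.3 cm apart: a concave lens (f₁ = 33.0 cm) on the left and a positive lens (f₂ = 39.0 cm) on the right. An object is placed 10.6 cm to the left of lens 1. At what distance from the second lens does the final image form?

Lens 1 is diverging, so f₁ = −33.0 cm.
Lens 1: 1/d_i1 = 1/f₁ − 1/d_o1 = 1/(-33.0) − 1/(10.6) = -0.1246, so d_i1 = -8.023 cm.
The intermediate image is 8.023 cm to the left of lens 1 (virtual), which is 99.3 − (-8.023) = 107.3 cm to the left of lens 2, so d_o2 = +107.3 cm.
Lens 2: 1/d_i2 = 1/f₂ − 1/d_o2 = 1/(39.0) − 1/(107.3) = 0.01632, so d_i2 = 61.3 cm.
The final image is real, 61.3 cm to the right of lens 2 (overall magnification ≈ -0.43).

61.3 cm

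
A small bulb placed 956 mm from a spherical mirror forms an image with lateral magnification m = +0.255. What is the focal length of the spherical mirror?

f = -327 mm (convex)

m = −d_i/d_o ⇒ d_i = −m·d_o = −(+0.255)·(956) = -243.8 mm.
1/f = 1/d_o + 1/d_i = 1/(956) + 1/(-243.8) = -0.003056, so f = -327 mm.
Since f is negative, the spherical mirror is convex.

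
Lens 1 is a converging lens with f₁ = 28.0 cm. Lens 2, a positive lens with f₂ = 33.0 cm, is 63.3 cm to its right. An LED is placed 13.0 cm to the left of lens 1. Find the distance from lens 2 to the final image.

53.0 cm

Lens 1: 1/d_i1 = 1/f₁ − 1/d_o1 = 1/(28.0) − 1/(13.0) = -0.04121, so d_i1 = -24.27 cm.
The intermediate image is 24.27 cm to the left of lens 1 (virtual), which is 63.3 − (-24.27) = 87.57 cm to the left of lens 2, so d_o2 = +87.57 cm.
Lens 2: 1/d_i2 = 1/f₂ − 1/d_o2 = 1/(33.0) − 1/(87.57) = 0.01888, so d_i2 = 53.0 cm.
The final image is real, 53.0 cm to the right of lens 2 (overall magnification ≈ -1.1).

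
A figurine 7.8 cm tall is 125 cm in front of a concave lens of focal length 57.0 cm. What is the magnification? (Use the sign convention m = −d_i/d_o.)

For a concave lens, f = -57.0 cm.
1/d_i = 1/f − 1/d_o = 1/(-57.00) − 1/(125) = -0.02554, so d_i = -39.15 cm.
m = −d_i/d_o = −(-39.15)/(125) = +0.313.
The image is virtual, upright and reduced, on the same side as the object.

m = +0.313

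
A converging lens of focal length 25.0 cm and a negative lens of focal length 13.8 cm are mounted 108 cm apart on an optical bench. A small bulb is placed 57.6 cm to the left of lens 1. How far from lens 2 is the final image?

Lens 1: 1/d_i1 = 1/f₁ − 1/d_o1 = 1/(25.0) − 1/(57.6) = 0.02264, so d_i1 = 44.17 cm.
The intermediate image is 44.17 cm to the right of lens 1, which is 108 − (44.17) = 63.83 cm to the left of lens 2, so d_o2 = +63.83 cm.
Lens 2 is diverging, so f₂ = −13.8 cm.
Lens 2: 1/d_i2 = 1/f₂ − 1/d_o2 = 1/(-13.8) − 1/(63.83) = -0.08813, so d_i2 = -11.3 cm.
The final image is virtual, 11.3 cm to the left of lens 2 (overall magnification ≈ -0.14).

11.3 cm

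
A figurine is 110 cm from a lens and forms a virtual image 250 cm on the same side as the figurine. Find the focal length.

f = 196 cm (converging)

Virtual image ⇒ d_i = −250 cm.
1/f = 1/d_o + 1/d_i = 1/(110) + 1/(-250) = 0.005091, so f = 196 cm.
Since f is positive, the lens is converging.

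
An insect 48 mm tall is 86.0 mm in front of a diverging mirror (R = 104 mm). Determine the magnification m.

f = R/2 = 104/2 = 52.00 mm; for a diverging mirror, f = -52.00 mm.
1/d_i = 1/f − 1/d_o = 1/(-52.00) − 1/(86.0) = -0.03086, so d_i = -32.41 mm.
m = −d_i/d_o = −(-32.41)/(86.0) = +0.377.
The image is virtual, upright and reduced, behind the mirror.

m = +0.377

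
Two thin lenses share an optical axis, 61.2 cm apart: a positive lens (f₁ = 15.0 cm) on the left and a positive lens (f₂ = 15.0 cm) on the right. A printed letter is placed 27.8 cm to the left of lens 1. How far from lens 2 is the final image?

Lens 1: 1/d_i1 = 1/f₁ − 1/d_o1 = 1/(15.0) − 1/(27.8) = 0.03070, so d_i1 = 32.58 cm.
The intermediate image is 32.58 cm to the right of lens 1, which is 61.2 − (32.58) = 28.62 cm to the left of lens 2, so d_o2 = +28.62 cm.
Lens 2: 1/d_i2 = 1/f₂ − 1/d_o2 = 1/(15.0) − 1/(28.62) = 0.03173, so d_i2 = 31.5 cm.
The final image is real, 31.5 cm to the right of lens 2 (overall magnification ≈ 1.3).

31.5 cm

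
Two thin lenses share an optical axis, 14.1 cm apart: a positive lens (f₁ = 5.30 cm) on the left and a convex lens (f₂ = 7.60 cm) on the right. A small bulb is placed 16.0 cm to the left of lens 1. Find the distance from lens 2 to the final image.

Lens 1: 1/d_i1 = 1/f₁ − 1/d_o1 = 1/(5.30) − 1/(16.0) = 0.1262, so d_i1 = 7.925 cm.
The intermediate image is 7.925 cm to the right of lens 1, which is 14.1 − (7.925) = 6.175 cm to the left of lens 2, so d_o2 = +6.175 cm.
Lens 2: 1/d_i2 = 1/f₂ − 1/d_o2 = 1/(7.60) − 1/(6.175) = -0.03036, so d_i2 = -32.9 cm.
The final image is virtual, 32.9 cm to the left of lens 2 (overall magnification ≈ -2.6).

32.9 cm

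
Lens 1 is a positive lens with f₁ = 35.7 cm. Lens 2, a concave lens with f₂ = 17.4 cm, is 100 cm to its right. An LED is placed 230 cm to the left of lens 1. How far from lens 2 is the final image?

13.4 cm

Lens 1: 1/d_i1 = 1/f₁ − 1/d_o1 = 1/(35.7) − 1/(230) = 0.02366, so d_i1 = 42.26 cm.
The intermediate image is 42.26 cm to the right of lens 1, which is 100 − (42.26) = 57.74 cm to the left of lens 2, so d_o2 = +57.74 cm.
Lens 2 is diverging, so f₂ = −17.4 cm.
Lens 2: 1/d_i2 = 1/f₂ − 1/d_o2 = 1/(-17.4) − 1/(57.74) = -0.07479, so d_i2 = -13.4 cm.
The final image is virtual, 13.4 cm to the left of lens 2 (overall magnification ≈ -0.043).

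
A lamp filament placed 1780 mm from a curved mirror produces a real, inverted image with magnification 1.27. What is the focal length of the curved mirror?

m = −d_i/d_o ⇒ d_i = −m·d_o = −(-1.27)·(1780) = 2261 mm.
1/f = 1/d_o + 1/d_i = 1/(1780) + 1/(2261) = 0.001004, so f = 996 mm.
Since f is positive, the curved mirror is concave.

f = 996 mm (concave)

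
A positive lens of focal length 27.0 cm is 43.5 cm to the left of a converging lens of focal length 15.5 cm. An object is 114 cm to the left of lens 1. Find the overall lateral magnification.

m = -0.652

Lens 1: 1/d_i1 = 1/(27.0) − 1/(114) = 0.02827, so d_i1 = 35.38 cm; m₁ = −d_i1/d_o1 = -0.3104.
d_o2 = 43.5 − (35.38) = 8.120 cm.
Lens 2: 1/d_i2 = 1/(15.5) − 1/(8.120) = -0.05864, so d_i2 = -17.05 cm; m₂ = −d_i2/d_o2 = +2.100.
m = m₁·m₂ = (-0.3104)(+2.100) = -0.652.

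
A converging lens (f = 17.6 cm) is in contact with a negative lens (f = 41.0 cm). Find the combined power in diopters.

P₁ = 1/f₁ = 1/(0.176 m) = +5.682 D; P₂ = 1/f₂ = 1/(-0.410 m) = -2.439 D.
For thin lenses in contact, P = P₁ + P₂ = (+5.682) + (-2.439) = +3.24 D.

P = +3.24 D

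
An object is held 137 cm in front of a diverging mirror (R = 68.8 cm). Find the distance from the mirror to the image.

27.5 cm

f = R/2 = 68.8/2 = 34.40 cm; for a diverging mirror, f = -34.40 cm.
Mirror equation: 1/q = 1/f − 1/p = 1/(-34.40) − 1/(137) = -0.02907 − 0.007299 = -0.03637, so q = -27.5 cm.
The image is virtual, upright and reduced, behind the mirror.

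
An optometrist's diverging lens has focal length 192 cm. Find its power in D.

For a diverging lens, f = −192 cm.
f = -192 cm = -1.92 m.
P = 1/f = 1/(-1.92 m) = -0.521 D.

P = -0.521 D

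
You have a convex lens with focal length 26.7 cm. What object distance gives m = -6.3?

m = −d_i/d_o ⇒ d_i = −m·d_o.
1/f = 1/d_o + 1/d_i = 1/d_o − 1/(m·d_o) = (1 − 1/m)/d_o, so d_o = f(1 − 1/m) = (26.70)(1 − 1/(-6.3)) = 30.9 cm.

30.9 cm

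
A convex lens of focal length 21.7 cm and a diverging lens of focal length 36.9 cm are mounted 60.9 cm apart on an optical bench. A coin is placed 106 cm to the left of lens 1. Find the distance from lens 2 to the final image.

Lens 1: 1/d_i1 = 1/f₁ − 1/d_o1 = 1/(21.7) − 1/(106) = 0.03665, so d_i1 = 27.29 cm.
The intermediate image is 27.29 cm to the right of lens 1, which is 60.9 − (27.29) = 33.61 cm to the left of lens 2, so d_o2 = +33.61 cm.
Lens 2 is diverging, so f₂ = −36.9 cm.
Lens 2: 1/d_i2 = 1/f₂ − 1/d_o2 = 1/(-36.9) − 1/(33.61) = -0.05685, so d_i2 = -17.6 cm.
The final image is virtual, 17.6 cm to the left of lens 2 (overall magnification ≈ -0.13).

17.6 cm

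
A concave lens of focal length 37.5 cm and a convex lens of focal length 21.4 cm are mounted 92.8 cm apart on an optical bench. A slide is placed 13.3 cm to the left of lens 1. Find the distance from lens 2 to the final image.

Lens 1 is diverging, so f₁ = −37.5 cm.
Lens 1: 1/d_i1 = 1/f₁ − 1/d_o1 = 1/(-37.5) − 1/(13.3) = -0.1019, so d_i1 = -9.818 cm.
The intermediate image is 9.818 cm to the left of lens 1 (virtual), which is 92.8 − (-9.818) = 102.6 cm to the left of lens 2, so d_o2 = +102.6 cm.
Lens 2: 1/d_i2 = 1/f₂ − 1/d_o2 = 1/(21.4) − 1/(102.6) = 0.03698, so d_i2 = 27.0 cm.
The final image is real, 27.0 cm to the right of lens 2 (overall magnification ≈ -0.19).

27.0 cm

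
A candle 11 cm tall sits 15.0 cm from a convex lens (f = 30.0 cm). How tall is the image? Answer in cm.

1/d_i = 1/f − 1/d_o = 1/(30.00) − 1/(15.0) = -0.03333, so d_i = -30.00 cm.
m = −d_i/d_o = +2.000.
|h_i| = |m|·h_o = 2.000 × 11 = 22.0 cm. The image is virtual, upright and enlarged, on the same side as the object.

22.0 cm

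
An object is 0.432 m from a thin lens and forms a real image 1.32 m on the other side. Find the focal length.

f = 0.325 m (converging)

Real image ⇒ d_i = +1.32 m.
1/f = 1/d_o + 1/d_i = 1/(0.432) + 1/(1.32) = 3.072, so f = 0.325 m.
Since f is positive, the thin lens is converging.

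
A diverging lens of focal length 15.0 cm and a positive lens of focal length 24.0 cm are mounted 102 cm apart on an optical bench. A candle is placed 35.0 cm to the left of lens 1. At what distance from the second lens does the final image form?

Lens 1 is diverging, so f₁ = −15.0 cm.
Lens 1: 1/d_i1 = 1/f₁ − 1/d_o1 = 1/(-15.0) − 1/(35.0) = -0.09524, so d_i1 = -10.50 cm.
The intermediate image is 10.50 cm to the left of lens 1 (virtual), which is 102 − (-10.50) = 112.5 cm to the left of lens 2, so d_o2 = +112.5 cm.
Lens 2: 1/d_i2 = 1/f₂ − 1/d_o2 = 1/(24.0) − 1/(112.5) = 0.03278, so d_i2 = 30.5 cm.
The final image is real, 30.5 cm to the right of lens 2 (overall magnification ≈ -0.081).

30.5 cm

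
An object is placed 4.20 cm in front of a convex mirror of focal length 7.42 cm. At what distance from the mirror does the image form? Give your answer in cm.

For a convex mirror, f = -7.42 cm.
Mirror equation: 1/v = 1/f − 1/u = 1/(-7.420) − 1/(4.20) = -0.1348 − 0.2381 = -0.3729, so v = -2.68 cm.
The image is virtual, upright and reduced, behind the mirror.

2.68 cm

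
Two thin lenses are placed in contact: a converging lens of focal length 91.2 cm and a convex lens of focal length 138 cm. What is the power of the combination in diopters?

P₁ = 1/f₁ = 1/(0.912 m) = +1.096 D; P₂ = 1/f₂ = 1/(1.38 m) = +0.7246 D.
For thin lenses in contact, P = P₁ + P₂ = (+1.096) + (+0.7246) = +1.82 D.

P = +1.82 D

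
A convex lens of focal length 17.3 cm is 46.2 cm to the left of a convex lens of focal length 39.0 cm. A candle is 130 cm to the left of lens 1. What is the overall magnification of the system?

m = -0.469

Lens 1: 1/d_i1 = 1/(17.3) − 1/(130) = 0.05011, so d_i1 = 19.96 cm; m₁ = −d_i1/d_o1 = -0.1535.
d_o2 = 46.2 − (19.96) = 26.24 cm.
Lens 2: 1/d_i2 = 1/(39.0) − 1/(26.24) = -0.01247, so d_i2 = -80.20 cm; m₂ = −d_i2/d_o2 = +3.056.
m = m₁·m₂ = (-0.1535)(+3.056) = -0.469.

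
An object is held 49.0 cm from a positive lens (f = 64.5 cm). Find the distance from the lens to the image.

204 cm

Lens equation: 1/v = 1/f − 1/u = 1/(64.50) − 1/(49.0) = 0.01550 − 0.02041 = -0.004904, so v = -204 cm.
The image is virtual, upright and enlarged, on the same side as the object.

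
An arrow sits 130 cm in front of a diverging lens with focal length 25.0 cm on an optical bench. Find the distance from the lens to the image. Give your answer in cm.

21.0 cm

For a diverging lens, f = -25.0 cm.
Thin-lens equation: 1/s_i = 1/f − 1/s_o = 1/(-25.00) − 1/(130) = -0.04000 − 0.007692 = -0.04769, so s_i = -21.0 cm.
The image is virtual, upright and reduced, on the same side as the object.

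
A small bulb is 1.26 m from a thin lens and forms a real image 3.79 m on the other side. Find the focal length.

Real image ⇒ d_i = +3.79 m.
1/f = 1/d_o + 1/d_i = 1/(1.26) + 1/(3.79) = 1.058, so f = 0.946 m.
Since f is positive, the thin lens is converging.

f = 0.946 m (converging)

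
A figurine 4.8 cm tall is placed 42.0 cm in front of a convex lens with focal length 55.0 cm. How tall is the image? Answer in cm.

20.3 cm

1/d_i = 1/f − 1/d_o = 1/(55.00) − 1/(42.0) = -0.005628, so d_i = -177.7 cm.
m = −d_i/d_o = +4.231.
|h_i| = |m|·h_o = 4.231 × 4.8 = 20.3 cm. The image is virtual, upright and enlarged, on the same side as the object.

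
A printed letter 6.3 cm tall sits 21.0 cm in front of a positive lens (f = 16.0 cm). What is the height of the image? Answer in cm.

20.2 cm

1/d_i = 1/f − 1/d_o = 1/(16.00) − 1/(21.0) = 0.01488, so d_i = 67.20 cm.
m = −d_i/d_o = -3.200.
|h_i| = |m|·h_o = 3.200 × 6.3 = 20.2 cm. The image is real, inverted and enlarged, on the far side of the lens.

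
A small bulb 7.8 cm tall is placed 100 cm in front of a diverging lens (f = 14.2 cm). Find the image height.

0.970 cm

For a diverging lens, f = -14.2 cm.
1/d_i = 1/f − 1/d_o = 1/(-14.20) − 1/(100) = -0.08042, so d_i = -12.43 cm.
m = −d_i/d_o = +0.1243.
|h_i| = |m|·h_o = 0.1243 × 7.8 = 0.970 cm. The image is virtual, upright and reduced, on the same side as the object.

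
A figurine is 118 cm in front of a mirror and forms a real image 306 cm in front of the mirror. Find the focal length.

Real image ⇒ d_i = +306 cm.
1/f = 1/d_o + 1/d_i = 1/(118) + 1/(306) = 0.01174, so f = 85.2 cm.
Since f is positive, the mirror is concave.

f = 85.2 cm (concave)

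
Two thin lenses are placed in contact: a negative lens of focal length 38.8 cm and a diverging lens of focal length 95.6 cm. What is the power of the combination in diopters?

P₁ = 1/f₁ = 1/(-0.388 m) = -2.577 D; P₂ = 1/f₂ = 1/(-0.956 m) = -1.046 D.
For thin lenses in contact, P = P₁ + P₂ = (-2.577) + (-1.046) = -3.62 D.

P = -3.62 D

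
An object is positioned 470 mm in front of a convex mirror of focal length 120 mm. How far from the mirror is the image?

95.6 mm

For a convex mirror, f = -120 mm.
Mirror equation: 1/d_i = 1/f − 1/d_o = 1/(-120.0) − 1/(470) = -0.008333 − 0.002128 = -0.01046, so d_i = -95.6 mm.
The image is virtual, upright and reduced, behind the mirror.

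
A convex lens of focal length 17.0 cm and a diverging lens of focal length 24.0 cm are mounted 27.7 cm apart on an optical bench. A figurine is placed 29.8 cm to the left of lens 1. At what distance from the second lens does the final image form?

Lens 1: 1/d_i1 = 1/f₁ − 1/d_o1 = 1/(17.0) − 1/(29.8) = 0.02527, so d_i1 = 39.58 cm.
The intermediate image is 39.58 cm to the right of lens 1, which lies 11.88 cm to the right of lens 2 — a virtual object — so d_o2 = −11.88 cm.
Lens 2 is diverging, so f₂ = −24.0 cm.
Lens 2: 1/d_i2 = 1/f₂ − 1/d_o2 = 1/(-24.0) − 1/(-11.88) = 0.04251, so d_i2 = 23.5 cm.
The final image is real, 23.5 cm to the right of lens 2 (overall magnification ≈ -2.6).

23.5 cm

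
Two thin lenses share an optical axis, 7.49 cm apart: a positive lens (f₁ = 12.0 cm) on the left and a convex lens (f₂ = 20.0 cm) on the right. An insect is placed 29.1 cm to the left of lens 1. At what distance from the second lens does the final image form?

Lens 1: 1/d_i1 = 1/f₁ − 1/d_o1 = 1/(12.0) − 1/(29.1) = 0.04897, so d_i1 = 20.42 cm.
The intermediate image is 20.42 cm to the right of lens 1, which lies 12.93 cm to the right of lens 2 — a virtual object — so d_o2 = −12.93 cm.
Lens 2: 1/d_i2 = 1/f₂ − 1/d_o2 = 1/(20.0) − 1/(-12.93) = 0.1273, so d_i2 = 7.85 cm.
The final image is real, 7.85 cm to the right of lens 2 (overall magnification ≈ -0.43).

7.85 cm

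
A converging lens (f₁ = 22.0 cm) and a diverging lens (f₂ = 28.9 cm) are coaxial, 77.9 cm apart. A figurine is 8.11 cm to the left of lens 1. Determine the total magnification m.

Lens 1: 1/d_i1 = 1/(22.0) − 1/(8.11) = -0.07785, so d_i1 = -12.85 cm; m₁ = −d_i1/d_o1 = +1.584.
d_o2 = 77.9 − (-12.85) = 90.75 cm.
f₂ = −28.9 cm (diverging).
Lens 2: 1/d_i2 = 1/(-28.9) − 1/(90.75) = -0.04562, so d_i2 = -21.92 cm; m₂ = −d_i2/d_o2 = +0.2415.
m = m₁·m₂ = (+1.584)(+0.2415) = +0.383.

m = +0.383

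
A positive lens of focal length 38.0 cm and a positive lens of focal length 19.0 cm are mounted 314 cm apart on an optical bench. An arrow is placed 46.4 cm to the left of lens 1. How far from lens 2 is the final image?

23.2 cm

Lens 1: 1/d_i1 = 1/f₁ − 1/d_o1 = 1/(38.0) − 1/(46.4) = 0.004764, so d_i1 = 209.9 cm.
The intermediate image is 209.9 cm to the right of lens 1, which is 314 − (209.9) = 104.1 cm to the left of lens 2, so d_o2 = +104.1 cm.
Lens 2: 1/d_i2 = 1/f₂ − 1/d_o2 = 1/(19.0) − 1/(104.1) = 0.04303, so d_i2 = 23.2 cm.
The final image is real, 23.2 cm to the right of lens 2 (overall magnification ≈ 1.0).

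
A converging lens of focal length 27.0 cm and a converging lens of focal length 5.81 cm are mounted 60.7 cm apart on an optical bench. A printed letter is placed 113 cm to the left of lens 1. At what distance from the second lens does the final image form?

Lens 1: 1/d_i1 = 1/f₁ − 1/d_o1 = 1/(27.0) − 1/(113) = 0.02819, so d_i1 = 35.48 cm.
The intermediate image is 35.48 cm to the right of lens 1, which is 60.7 − (35.48) = 25.22 cm to the left of lens 2, so d_o2 = +25.22 cm.
Lens 2: 1/d_i2 = 1/f₂ − 1/d_o2 = 1/(5.81) − 1/(25.22) = 0.1325, so d_i2 = 7.55 cm.
The final image is real, 7.55 cm to the right of lens 2 (overall magnification ≈ 0.094).

7.55 cm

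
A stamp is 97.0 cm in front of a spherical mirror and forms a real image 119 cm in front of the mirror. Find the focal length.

f = 53.4 cm (concave)

Real image ⇒ d_i = +119 cm.
1/f = 1/d_o + 1/d_i = 1/(97.0) + 1/(119) = 0.01871, so f = 53.4 cm.
Since f is positive, the spherical mirror is concave.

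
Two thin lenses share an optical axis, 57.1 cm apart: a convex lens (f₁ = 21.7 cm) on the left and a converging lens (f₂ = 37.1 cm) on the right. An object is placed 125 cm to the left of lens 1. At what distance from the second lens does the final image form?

Lens 1: 1/d_i1 = 1/f₁ − 1/d_o1 = 1/(21.7) − 1/(125) = 0.03808, so d_i1 = 26.26 cm.
The intermediate image is 26.26 cm to the right of lens 1, which is 57.1 − (26.26) = 30.84 cm to the left of lens 2, so d_o2 = +30.84 cm.
Lens 2: 1/d_i2 = 1/f₂ − 1/d_o2 = 1/(37.1) − 1/(30.84) = -0.005471, so d_i2 = -183 cm.
The final image is virtual, 183 cm to the left of lens 2 (overall magnification ≈ -1.2).

183 cm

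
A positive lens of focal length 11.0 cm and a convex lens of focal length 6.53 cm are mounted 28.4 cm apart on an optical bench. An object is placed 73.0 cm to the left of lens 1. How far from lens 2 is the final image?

Lens 1: 1/d_i1 = 1/f₁ − 1/d_o1 = 1/(11.0) − 1/(73.0) = 0.07721, so d_i1 = 12.95 cm.
The intermediate image is 12.95 cm to the right of lens 1, which is 28.4 − (12.95) = 15.45 cm to the left of lens 2, so d_o2 = +15.45 cm.
Lens 2: 1/d_i2 = 1/f₂ − 1/d_o2 = 1/(6.53) − 1/(15.45) = 0.08841, so d_i2 = 11.3 cm.
The final image is real, 11.3 cm to the right of lens 2 (overall magnification ≈ 0.13).

11.3 cm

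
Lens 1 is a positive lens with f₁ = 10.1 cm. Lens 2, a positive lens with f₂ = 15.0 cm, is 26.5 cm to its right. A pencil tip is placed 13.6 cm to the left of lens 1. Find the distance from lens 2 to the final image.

6.89 cm

Lens 1: 1/d_i1 = 1/f₁ − 1/d_o1 = 1/(10.1) − 1/(13.6) = 0.02548, so d_i1 = 39.25 cm.
The intermediate image is 39.25 cm to the right of lens 1, which lies 12.75 cm to the right of lens 2 — a virtual object — so d_o2 = −12.75 cm.
Lens 2: 1/d_i2 = 1/f₂ − 1/d_o2 = 1/(15.0) − 1/(-12.75) = 0.1451, so d_i2 = 6.89 cm.
The final image is real, 6.89 cm to the right of lens 2 (overall magnification ≈ -1.6).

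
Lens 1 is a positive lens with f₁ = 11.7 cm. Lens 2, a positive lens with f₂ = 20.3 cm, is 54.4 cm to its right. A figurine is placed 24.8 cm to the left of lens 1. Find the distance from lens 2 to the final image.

Lens 1: 1/d_i1 = 1/f₁ − 1/d_o1 = 1/(11.7) − 1/(24.8) = 0.04515, so d_i1 = 22.15 cm.
The intermediate image is 22.15 cm to the right of lens 1, which is 54.4 − (22.15) = 32.25 cm to the left of lens 2, so d_o2 = +32.25 cm.
Lens 2: 1/d_i2 = 1/f₂ − 1/d_o2 = 1/(20.3) − 1/(32.25) = 0.01825, so d_i2 = 54.8 cm.
The final image is real, 54.8 cm to the right of lens 2 (overall magnification ≈ 1.5).

54.8 cm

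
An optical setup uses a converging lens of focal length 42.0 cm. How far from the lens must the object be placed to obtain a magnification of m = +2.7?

26.4 cm

m = −d_i/d_o ⇒ d_i = −m·d_o.
1/f = 1/d_o + 1/d_i = 1/d_o − 1/(m·d_o) = (1 − 1/m)/d_o, so d_o = f(1 − 1/m) = (42.00)(1 − 1/(+2.7)) = 26.4 cm.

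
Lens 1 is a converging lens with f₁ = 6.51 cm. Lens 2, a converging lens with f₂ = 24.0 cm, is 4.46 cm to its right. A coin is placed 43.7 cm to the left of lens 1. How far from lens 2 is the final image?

Lens 1: 1/d_i1 = 1/f₁ − 1/d_o1 = 1/(6.51) − 1/(43.7) = 0.1307, so d_i1 = 7.650 cm.
The intermediate image is 7.650 cm to the right of lens 1, which lies 3.190 cm to the right of lens 2 — a virtual object — so d_o2 = −3.190 cm.
Lens 2: 1/d_i2 = 1/f₂ − 1/d_o2 = 1/(24.0) − 1/(-3.190) = 0.3551, so d_i2 = 2.82 cm.
The final image is real, 2.82 cm to the right of lens 2 (overall magnification ≈ -0.15).

2.82 cm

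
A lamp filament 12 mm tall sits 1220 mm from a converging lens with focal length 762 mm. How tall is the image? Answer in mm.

20.0 mm

1/d_i = 1/f − 1/d_o = 1/(762.0) − 1/(1220) = 0.0004927, so d_i = 2030 mm.
m = −d_i/d_o = -1.664.
|h_i| = |m|·h_o = 1.664 × 12 = 20.0 mm. The image is real, inverted and enlarged, on the far side of the lens.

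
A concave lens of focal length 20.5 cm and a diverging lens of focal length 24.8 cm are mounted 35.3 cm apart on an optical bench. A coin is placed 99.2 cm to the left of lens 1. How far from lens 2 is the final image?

16.8 cm

Lens 1 is diverging, so f₁ = −20.5 cm.
Lens 1: 1/d_i1 = 1/f₁ − 1/d_o1 = 1/(-20.5) − 1/(99.2) = -0.05886, so d_i1 = -16.99 cm.
The intermediate image is 16.99 cm to the left of lens 1 (virtual), which is 35.3 − (-16.99) = 52.29 cm to the left of lens 2, so d_o2 = +52.29 cm.
Lens 2 is diverging, so f₂ = −24.8 cm.
Lens 2: 1/d_i2 = 1/f₂ − 1/d_o2 = 1/(-24.8) − 1/(52.29) = -0.05945, so d_i2 = -16.8 cm.
The final image is virtual, 16.8 cm to the left of lens 2 (overall magnification ≈ 0.055).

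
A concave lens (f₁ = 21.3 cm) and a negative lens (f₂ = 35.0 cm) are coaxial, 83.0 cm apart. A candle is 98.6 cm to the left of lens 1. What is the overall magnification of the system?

f₁ = −21.3 cm (diverging).
Lens 1: 1/d_i1 = 1/(-21.3) − 1/(98.6) = -0.05709, so d_i1 = -17.52 cm; m₁ = −d_i1/d_o1 = +0.1777.
d_o2 = 83.0 − (-17.52) = 100.5 cm.
f₂ = −35.0 cm (diverging).
Lens 2: 1/d_i2 = 1/(-35.0) − 1/(100.5) = -0.03852, so d_i2 = -25.96 cm; m₂ = −d_i2/d_o2 = +0.2583.
m = m₁·m₂ = (+0.1777)(+0.2583) = +0.0459.

m = +0.0459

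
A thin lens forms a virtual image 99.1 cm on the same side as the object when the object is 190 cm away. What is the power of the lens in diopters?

Virtual image ⇒ d_i = −99.1 cm.
1/f = 1/d_o + 1/d_i = 1/(190) + 1/(-99.1) = -0.004828 cm⁻¹.
f = -207.1 cm = -2.071 m, so P = 1/f = -0.483 D.

P = -0.483 D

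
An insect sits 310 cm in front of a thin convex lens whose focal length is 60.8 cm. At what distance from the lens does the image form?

75.6 cm

Lens equation: 1/d_i = 1/f − 1/d_o = 1/(60.80) − 1/(310) = 0.01645 − 0.003226 = 0.01322, so d_i = 75.6 cm.
The image is real, inverted and reduced, on the far side of the lens.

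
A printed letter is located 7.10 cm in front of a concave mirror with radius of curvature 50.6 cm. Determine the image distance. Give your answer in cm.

9.87 cm

f = R/2 = 50.6/2 = 25.30 cm.
Mirror equation: 1/v = 1/f − 1/u = 1/(25.30) − 1/(7.10) = 0.03953 − 0.1408 = -0.1013, so v = -9.87 cm.
The image is virtual, upright and enlarged, behind the mirror.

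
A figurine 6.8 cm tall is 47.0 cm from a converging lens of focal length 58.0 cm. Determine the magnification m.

1/d_i = 1/f − 1/d_o = 1/(58.00) − 1/(47.0) = -0.004035, so d_i = -247.8 cm.
m = −d_i/d_o = −(-247.8)/(47.0) = +5.27.
The image is virtual, upright and enlarged, on the same side as the object.

m = +5.27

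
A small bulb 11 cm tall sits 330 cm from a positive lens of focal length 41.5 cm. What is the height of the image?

1.58 cm

1/d_i = 1/f − 1/d_o = 1/(41.50) − 1/(330) = 0.02107, so d_i = 47.47 cm.
m = −d_i/d_o = -0.1438.
|h_i| = |m|·h_o = 0.1438 × 11 = 1.58 cm. The image is real, inverted and reduced, on the far side of the lens.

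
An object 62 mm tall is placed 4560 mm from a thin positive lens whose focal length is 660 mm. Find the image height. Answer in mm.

1/d_i = 1/f − 1/d_o = 1/(660.0) − 1/(4560) = 0.001296, so d_i = 771.7 mm.
m = −d_i/d_o = -0.1692.
|h_i| = |m|·h_o = 0.1692 × 62 = 10.5 mm. The image is real, inverted and reduced, on the far side of the lens.

10.5 mm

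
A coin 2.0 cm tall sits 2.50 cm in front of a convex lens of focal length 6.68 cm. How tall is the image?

1/d_i = 1/f − 1/d_o = 1/(6.680) − 1/(2.50) = -0.2503, so d_i = -3.995 cm.
m = −d_i/d_o = +1.598.
|h_i| = |m|·h_o = 1.598 × 2.0 = 3.20 cm. The image is virtual, upright and enlarged, on the same side as the object.

3.20 cm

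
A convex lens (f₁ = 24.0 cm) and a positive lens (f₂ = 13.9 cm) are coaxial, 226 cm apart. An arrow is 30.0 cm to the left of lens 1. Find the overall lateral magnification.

m = +0.604

Lens 1: 1/d_i1 = 1/(24.0) − 1/(30.0) = 0.008333, so d_i1 = 120.0 cm; m₁ = −d_i1/d_o1 = -4.000.
d_o2 = 226 − (120.0) = 106.0 cm.
Lens 2: 1/d_i2 = 1/(13.9) − 1/(106.0) = 0.06251, so d_i2 = 16.00 cm; m₂ = −d_i2/d_o2 = -0.1509.
m = m₁·m₂ = (-4.000)(-0.1509) = +0.604.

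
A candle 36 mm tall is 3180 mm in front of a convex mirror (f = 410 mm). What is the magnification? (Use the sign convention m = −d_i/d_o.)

For a convex mirror, f = -410 mm.
1/d_i = 1/f − 1/d_o = 1/(-410.0) − 1/(3180) = -0.002753, so d_i = -363.2 mm.
m = −d_i/d_o = −(-363.2)/(3180) = +0.114.
The image is virtual, upright and reduced, behind the mirror.

m = +0.114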